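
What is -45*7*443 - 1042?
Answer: -140587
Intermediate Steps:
-45*7*443 - 1042 = -315*443 - 1042 = -139545 - 1042 = -140587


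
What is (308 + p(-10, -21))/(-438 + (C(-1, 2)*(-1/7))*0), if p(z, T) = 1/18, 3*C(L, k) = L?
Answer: -5545/7884 ≈ -0.70332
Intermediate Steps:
C(L, k) = L/3
p(z, T) = 1/18
(308 + p(-10, -21))/(-438 + (C(-1, 2)*(-1/7))*0) = (308 + 1/18)/(-438 + (((⅓)*(-1))*(-1/7))*0) = 5545/(18*(-438 - (-1)/(3*7)*0)) = 5545/(18*(-438 - ⅓*(-⅐)*0)) = 5545/(18*(-438 + (1/21)*0)) = 5545/(18*(-438 + 0)) = (5545/18)/(-438) = (5545/18)*(-1/438) = -5545/7884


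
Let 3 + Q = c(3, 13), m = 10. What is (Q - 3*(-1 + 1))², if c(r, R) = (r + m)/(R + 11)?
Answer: 3481/576 ≈ 6.0434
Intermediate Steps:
c(r, R) = (10 + r)/(11 + R) (c(r, R) = (r + 10)/(R + 11) = (10 + r)/(11 + R))
Q = -59/24 (Q = -3 + (10 + 3)/(11 + 13) = -3 + 13/24 = -59/24 ≈ -2.4583)
(Q - 3*(-1 + 1))² = (-59/24 - 3*(-1 + 1))² = (-59/24 - 3*0)² = (-59/24 + 0)² = (-59/24)² = 3481/576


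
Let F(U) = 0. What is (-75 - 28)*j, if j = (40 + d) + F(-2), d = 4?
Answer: -4532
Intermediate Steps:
j = 44 (j = (40 + 4) + 0 = 44 + 0 = 44)
(-75 - 28)*j = (-75 - 28)*44 = -103*44 = -4532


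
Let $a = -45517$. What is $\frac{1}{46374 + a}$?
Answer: $\frac{1}{857} \approx 0.0011669$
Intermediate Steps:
$\frac{1}{46374 + a} = \frac{1}{46374 - 45517} = \frac{1}{857}$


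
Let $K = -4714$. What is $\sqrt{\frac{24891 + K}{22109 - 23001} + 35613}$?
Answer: $\frac{\sqrt{7079496037}}{446} \approx 188.65$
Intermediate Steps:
$\sqrt{\frac{24891 + K}{22109 - 23001} + 35613} = \sqrt{\frac{24891 - 4714}{22109 - 23001} + 35613} = \sqrt{\frac{20177}{-892} + 35613} = \sqrt{20177 \left(- \frac{1}{892}\right) + 35613} = \sqrt{- \frac{20177}{892} + 35613} = \sqrt{\frac{31746619}{892}} = \frac{\sqrt{7079496037}}{446}$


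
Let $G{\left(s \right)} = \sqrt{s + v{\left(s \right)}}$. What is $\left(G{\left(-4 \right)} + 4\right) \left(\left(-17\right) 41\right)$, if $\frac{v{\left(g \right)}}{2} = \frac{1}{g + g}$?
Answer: $-2788 - \frac{697 i \sqrt{17}}{2} \approx -2788.0 - 1436.9 i$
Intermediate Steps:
$v{\left(g \right)} = \frac{1}{g}$ ($v{\left(g \right)} = \frac{2}{g + g} = \frac{2}{2 g} = 2 \frac{1}{2 g} = \frac{1}{g}$)
$G{\left(s \right)} = \sqrt{s + \frac{1}{s}}$
$\left(G{\left(-4 \right)} + 4\right) \left(\left(-17\right) 41\right) = \left(\sqrt{-4 + \frac{1}{-4}} + 4\right) \left(\left(-17\right) 41\right) = \left(\sqrt{-4 - \frac{1}{4}} + 4\right) \left(-697\right) = \left(\sqrt{- \frac{17}{4}} + 4\right) \left(-697\right) = \left(\frac{i \sqrt{17}}{2} + 4\right) \left(-697\right) = \left(4 + \frac{i \sqrt{17}}{2}\right) \left(-697\right) = -2788 - \frac{697 i \sqrt{17}}{2}$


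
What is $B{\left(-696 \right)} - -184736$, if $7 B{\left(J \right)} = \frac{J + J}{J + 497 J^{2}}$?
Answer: $\frac{447315501470}{2421377} \approx 1.8474 \cdot 10^{5}$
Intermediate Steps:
$B{\left(J \right)} = \frac{2 J}{7 \left(J + 497 J^{2}\right)}$ ($B{\left(J \right)} = \frac{\left(J + J\right) \frac{1}{J + 497 J^{2}}}{7} = \frac{2 J \frac{1}{J + 497 J^{2}}}{7} = \frac{2 J}{7 \left(J + 497 J^{2}\right)}$)
$B{\left(-696 \right)} - -184736 = \frac{2}{7 \left(1 + 497 \left(-696\right)\right)} - -184736 = \frac{2}{7 \left(1 - 345912\right)} + 184736 = \frac{2}{7 \left(-345911\right)} + 184736 = \frac{2}{7} \left(- \frac{1}{345911}\right) + 184736 = - \frac{2}{2421377} + 184736 = \frac{447315501470}{2421377}$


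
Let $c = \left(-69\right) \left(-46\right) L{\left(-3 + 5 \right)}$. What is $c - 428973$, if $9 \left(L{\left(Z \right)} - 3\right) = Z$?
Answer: $- \frac{1256237}{3} \approx -4.1875 \cdot 10^{5}$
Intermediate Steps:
$L{\left(Z \right)} = 3 + \frac{Z}{9}$
$c = \frac{30682}{3}$ ($c = \left(-69\right) \left(-46\right) \left(3 + \frac{-3 + 5}{9}\right) = 3174 \left(3 + \frac{1}{9} \cdot 2\right) = 3174 \left(3 + \frac{2}{9}\right) = 3174 \cdot \frac{29}{9} = \frac{30682}{3} \approx 10227.0$)
$c - 428973 = \frac{30682}{3} - 428973 = - \frac{1256237}{3}$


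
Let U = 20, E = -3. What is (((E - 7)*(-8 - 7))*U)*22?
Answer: 66000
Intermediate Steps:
(((E - 7)*(-8 - 7))*U)*22 = (((-3 - 7)*(-8 - 7))*20)*22 = (-10*(-15)*20)*22 = (150*20)*22 = 3000*22 = 66000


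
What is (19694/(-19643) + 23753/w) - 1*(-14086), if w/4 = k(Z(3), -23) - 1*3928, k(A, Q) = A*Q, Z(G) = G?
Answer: 4422959024573/314052284 ≈ 14084.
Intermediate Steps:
w = -15988 (w = 4*(3*(-23) - 1*3928) = 4*(-69 - 3928) = 4*(-3997) = -15988)
(19694/(-19643) + 23753/w) - 1*(-14086) = (19694/(-19643) + 23753/(-15988)) - 1*(-14086) = (19694*(-1/19643) + 23753*(-1/15988)) + 14086 = (-19694/19643 - 23753/15988) + 14086 = -781447851/314052284 + 14086 = 4422959024573/314052284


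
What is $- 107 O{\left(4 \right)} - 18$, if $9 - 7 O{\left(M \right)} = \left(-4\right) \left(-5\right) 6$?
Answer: $\frac{11751}{7} \approx 1678.7$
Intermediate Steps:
$O{\left(M \right)} = - \frac{111}{7}$ ($O{\left(M \right)} = \frac{9}{7} - \frac{\left(-4\right) \left(-5\right) 6}{7} = \frac{9}{7} - \frac{20 \cdot 6}{7} = \frac{9}{7} - \frac{120}{7} = - \frac{111}{7}$)
$- 107 O{\left(4 \right)} - 18 = \left(-107\right) \left(- \frac{111}{7}\right) - 18 = \frac{11877}{7} - 18 = \frac{11751}{7}$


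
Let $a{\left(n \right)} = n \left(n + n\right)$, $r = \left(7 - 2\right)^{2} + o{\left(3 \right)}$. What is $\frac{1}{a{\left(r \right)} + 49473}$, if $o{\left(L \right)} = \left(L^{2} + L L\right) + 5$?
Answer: $\frac{1}{54081} \approx 1.8491 \cdot 10^{-5}$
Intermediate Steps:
$o{\left(L \right)} = 5 + 2 L^{2}$ ($o{\left(L \right)} = \left(L^{2} + L^{2}\right) + 5 = 2 L^{2} + 5 = 5 + 2 L^{2}$)
$r = 48$ ($r = \left(7 - 2\right)^{2} + \left(5 + 2 \cdot 3^{2}\right) = 5^{2} + \left(5 + 2 \cdot 9\right) = 25 + \left(5 + 18\right) = 25 + 23 = 48$)
$a{\left(n \right)} = 2 n^{2}$ ($a{\left(n \right)} = n 2 n = 2 n^{2}$)
$\frac{1}{a{\left(r \right)} + 49473} = \frac{1}{2 \cdot 48^{2} + 49473} = \frac{1}{2 \cdot 2304 + 49473} = \frac{1}{4608 + 49473} = \frac{1}{54081}$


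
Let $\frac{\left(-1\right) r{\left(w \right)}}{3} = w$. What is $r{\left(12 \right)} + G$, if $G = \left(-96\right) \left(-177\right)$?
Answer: $16956$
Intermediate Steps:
$G = 16992$
$r{\left(w \right)} = - 3 w$
$r{\left(12 \right)} + G = \left(-3\right) 12 + 16992 = -36 + 16992 = 16956$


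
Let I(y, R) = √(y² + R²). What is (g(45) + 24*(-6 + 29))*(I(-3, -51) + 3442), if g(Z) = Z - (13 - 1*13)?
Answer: 2054874 + 1791*√290 ≈ 2.0854e+6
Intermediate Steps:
I(y, R) = √(R² + y²)
g(Z) = Z (g(Z) = Z - (13 - 13) = Z - 1*0 = Z + 0 = Z)
(g(45) + 24*(-6 + 29))*(I(-3, -51) + 3442) = (45 + 24*(-6 + 29))*(√((-51)² + (-3)²) + 3442) = (45 + 24*23)*(√(2601 + 9) + 3442) = (45 + 552)*(√2610 + 3442) = 597*(3*√290 + 3442) = 597*(3442 + 3*√290) = 2054874 + 1791*√290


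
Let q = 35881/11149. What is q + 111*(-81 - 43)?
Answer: -153418955/11149 ≈ -13761.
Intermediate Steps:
q = 35881/11149 (q = 35881*(1/11149) = 35881/11149 ≈ 3.2183)
q + 111*(-81 - 43) = 35881/11149 + 111*(-81 - 43) = 35881/11149 + 111*(-124) = 35881/11149 - 13764 = -153418955/11149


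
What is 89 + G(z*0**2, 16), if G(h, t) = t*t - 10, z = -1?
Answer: 335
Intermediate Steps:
G(h, t) = -10 + t**2 (G(h, t) = t**2 - 10 = -10 + t**2)
89 + G(z*0**2, 16) = 89 + (-10 + 16**2) = 89 + (-10 + 256) = 89 + 246 = 335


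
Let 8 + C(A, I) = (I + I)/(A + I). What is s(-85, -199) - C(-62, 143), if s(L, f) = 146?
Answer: 12188/81 ≈ 150.47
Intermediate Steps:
C(A, I) = -8 + 2*I/(A + I) (C(A, I) = -8 + (I + I)/(A + I) = -8 + (2*I)/(A + I) = -8 + 2*I/(A + I))
s(-85, -199) - C(-62, 143) = 146 - 2*(-4*(-62) - 3*143)/(-62 + 143) = 146 - 2*(248 - 429)/81 = 146 - 2*(-181)/81 = 146 - 1*(-362/81) = 146 + 362/81 = 12188/81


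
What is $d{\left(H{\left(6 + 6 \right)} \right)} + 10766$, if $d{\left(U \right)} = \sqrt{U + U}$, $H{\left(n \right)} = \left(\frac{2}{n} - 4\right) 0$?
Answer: $10766$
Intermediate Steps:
$H{\left(n \right)} = 0$ ($H{\left(n \right)} = \left(-4 + \frac{2}{n}\right) 0 = 0$)
$d{\left(U \right)} = \sqrt{2} \sqrt{U}$ ($d{\left(U \right)} = \sqrt{2 U} = \sqrt{2} \sqrt{U}$)
$d{\left(H{\left(6 + 6 \right)} \right)} + 10766 = \sqrt{2} \sqrt{0} + 10766 = \sqrt{2} \cdot 0 + 10766 = 0 + 10766 = 10766$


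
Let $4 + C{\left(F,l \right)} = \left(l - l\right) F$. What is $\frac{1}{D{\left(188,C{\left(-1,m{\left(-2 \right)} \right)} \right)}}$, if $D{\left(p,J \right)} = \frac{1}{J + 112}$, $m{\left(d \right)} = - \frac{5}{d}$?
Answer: $108$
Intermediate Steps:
$C{\left(F,l \right)} = -4$ ($C{\left(F,l \right)} = -4 + \left(l - l\right) F = -4 + 0 F = -4 + 0 = -4$)
$D{\left(p,J \right)} = \frac{1}{112 + J}$
$\frac{1}{D{\left(188,C{\left(-1,m{\left(-2 \right)} \right)} \right)}} = \frac{1}{\frac{1}{112 - 4}} = \frac{1}{\frac{1}{108}} = 108$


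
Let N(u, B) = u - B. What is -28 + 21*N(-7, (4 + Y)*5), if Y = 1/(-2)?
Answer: -1085/2 ≈ -542.50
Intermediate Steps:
Y = -1/2 ≈ -0.50000
-28 + 21*N(-7, (4 + Y)*5) = -28 + 21*(-7 - (4 - 1/2)*5) = -28 + 21*(-7 - 7*5/2) = -28 + 21*(-7 - 1*35/2) = -28 + 21*(-7 - 35/2) = -28 + 21*(-49/2) = -28 - 1029/2 = -1085/2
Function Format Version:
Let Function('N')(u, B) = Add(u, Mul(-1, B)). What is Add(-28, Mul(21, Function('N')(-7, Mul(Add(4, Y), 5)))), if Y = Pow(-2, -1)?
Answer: Rational(-1085, 2) ≈ -542.50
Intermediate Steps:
Y = Rational(-1, 2) ≈ -0.50000
Add(-28, Mul(21, Function('N')(-7, Mul(Add(4, Y), 5)))) = Add(-28, Mul(21, Add(-7, Mul(-1, Mul(Add(4, Rational(-1, 2)), 5))))) = Add(-28, Mul(21, Add(-7, Mul(-1, Mul(Rational(7, 2), 5))))) = Add(-28, Mul(21, Add(-7, Mul(-1, Rational(35, 2))))) = Add(-28, Mul(21, Add(-7, Rational(-35, 2)))) = Add(-28, Mul(21, Rational(-49, 2))) = Add(-28, Rational(-1029, 2)) = Rational(-1085, 2)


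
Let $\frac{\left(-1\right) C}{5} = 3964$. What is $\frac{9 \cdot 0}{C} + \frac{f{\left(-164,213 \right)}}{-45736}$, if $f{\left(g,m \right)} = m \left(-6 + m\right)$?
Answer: $- \frac{44091}{45736} \approx -0.96403$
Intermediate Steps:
$C = -19820$ ($C = \left(-5\right) 3964 = -19820$)
$\frac{9 \cdot 0}{C} + \frac{f{\left(-164,213 \right)}}{-45736} = \frac{9 \cdot 0}{-19820} + \frac{213 \left(-6 + 213\right)}{-45736} = 0 \left(- \frac{1}{19820}\right) + 213 \cdot 207 \left(- \frac{1}{45736}\right) = 0 + 44091 \left(- \frac{1}{45736}\right) = 0 - \frac{44091}{45736} = - \frac{44091}{45736}$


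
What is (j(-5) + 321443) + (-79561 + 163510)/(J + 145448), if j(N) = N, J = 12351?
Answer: 50722678911/157799 ≈ 3.2144e+5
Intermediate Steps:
(j(-5) + 321443) + (-79561 + 163510)/(J + 145448) = (-5 + 321443) + (-79561 + 163510)/(12351 + 145448) = 321438 + 83949/157799 = 50722678911/157799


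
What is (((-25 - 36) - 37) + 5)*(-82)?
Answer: 7626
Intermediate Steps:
(((-25 - 36) - 37) + 5)*(-82) = ((-61 - 37) + 5)*(-82) = (-98 + 5)*(-82) = -93*(-82) = 7626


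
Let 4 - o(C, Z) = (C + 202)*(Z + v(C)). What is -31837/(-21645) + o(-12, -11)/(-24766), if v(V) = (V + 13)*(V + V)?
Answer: 24786512/20617695 ≈ 1.2022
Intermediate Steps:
v(V) = 2*V*(13 + V) (v(V) = (13 + V)*(2*V) = 2*V*(13 + V))
o(C, Z) = 4 - (202 + C)*(Z + 2*C*(13 + C)) (o(C, Z) = 4 - (C + 202)*(Z + 2*C*(13 + C)) = 4 - (202 + C)*(Z + 2*C*(13 + C)))
-31837/(-21645) + o(-12, -11)/(-24766) = -31837/(-21645) + (4 - 5252*(-12) - 430*(-12)² - 202*(-11) - 2*(-12)³ - 1*(-12)*(-11))/(-24766) = -31837*(-1/21645) + (4 + 63024 - 430*144 + 2222 - 2*(-1728) - 132)*(-1/24766) = 2449/1665 + (4 + 63024 - 61920 + 2222 + 3456 - 132)*(-1/24766) = 2449/1665 + 6654*(-1/24766) = 2449/1665 - 3327/12383 = 24786512/20617695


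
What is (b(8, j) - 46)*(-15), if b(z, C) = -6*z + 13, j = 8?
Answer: 1215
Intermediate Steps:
b(z, C) = 13 - 6*z
(b(8, j) - 46)*(-15) = ((13 - 6*8) - 46)*(-15) = ((13 - 48) - 46)*(-15) = (-35 - 46)*(-15) = -81*(-15) = 1215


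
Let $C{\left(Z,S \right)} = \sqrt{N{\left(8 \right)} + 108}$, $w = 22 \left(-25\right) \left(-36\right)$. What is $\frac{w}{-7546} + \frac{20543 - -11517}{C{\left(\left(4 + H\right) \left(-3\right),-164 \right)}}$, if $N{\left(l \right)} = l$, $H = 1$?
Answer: $- \frac{900}{343} + \frac{16030 \sqrt{29}}{29} \approx 2974.1$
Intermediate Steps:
$w = 19800$ ($w = \left(-550\right) \left(-36\right) = 19800$)
$C{\left(Z,S \right)} = 2 \sqrt{29}$ ($C{\left(Z,S \right)} = \sqrt{8 + 108} = \sqrt{116} = 2 \sqrt{29}$)
$\frac{w}{-7546} + \frac{20543 - -11517}{C{\left(\left(4 + H\right) \left(-3\right),-164 \right)}} = \frac{19800}{-7546} + \frac{20543 - -11517}{2 \sqrt{29}} = 19800 \left(- \frac{1}{7546}\right) + \left(20543 + 11517\right) \frac{\sqrt{29}}{58} = - \frac{900}{343} + 32060 \frac{\sqrt{29}}{58} = - \frac{900}{343} + \frac{16030 \sqrt{29}}{29}$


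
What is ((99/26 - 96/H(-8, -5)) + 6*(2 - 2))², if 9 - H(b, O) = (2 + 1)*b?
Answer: 66049/81796 ≈ 0.80748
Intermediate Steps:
H(b, O) = 9 - 3*b (H(b, O) = 9 - (2 + 1)*b = 9 - 3*b)
((99/26 - 96/H(-8, -5)) + 6*(2 - 2))² = ((99/26 - 96/(9 - 3*(-8))) + 6*(2 - 2))² = ((99*(1/26) - 96/(9 + 24)) + 6*0)² = ((99/26 - 96/33) + 0)² = ((99/26 - 96*1/33) + 0)² = ((99/26 - 32/11) + 0)² = (257/286 + 0)² = (257/286)² = 66049/81796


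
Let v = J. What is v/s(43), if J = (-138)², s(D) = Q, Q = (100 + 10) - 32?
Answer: 3174/13 ≈ 244.15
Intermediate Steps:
Q = 78 (Q = 110 - 32 = 78)
s(D) = 78
J = 19044
v = 19044
v/s(43) = 19044/78 = 19044*(1/78) = 3174/13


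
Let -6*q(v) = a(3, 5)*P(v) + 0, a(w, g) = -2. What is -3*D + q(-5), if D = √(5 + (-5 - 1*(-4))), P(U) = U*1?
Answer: -23/3 ≈ -7.6667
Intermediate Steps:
P(U) = U
D = 2 (D = √(5 + (-5 + 4)) = √(5 - 1) = √4 = 2)
q(v) = v/3 (q(v) = -(-2*v + 0)/6 = -(-1)*v/3 = v/3)
-3*D + q(-5) = -3*2 + (⅓)*(-5) = -6 - 5/3 = -23/3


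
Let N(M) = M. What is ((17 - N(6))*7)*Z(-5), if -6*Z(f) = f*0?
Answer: 0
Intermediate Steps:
Z(f) = 0 (Z(f) = -f*0/6 = -⅙*0 = 0)
((17 - N(6))*7)*Z(-5) = ((17 - 1*6)*7)*0 = ((17 - 6)*7)*0 = (11*7)*0 = 77*0 = 0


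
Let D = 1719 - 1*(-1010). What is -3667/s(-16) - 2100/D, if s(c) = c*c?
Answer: -10544843/698624 ≈ -15.094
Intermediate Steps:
D = 2729 (D = 1719 + 1010 = 2729)
s(c) = c²
-3667/s(-16) - 2100/D = -3667/((-16)²) - 2100/2729 = -3667/256 - 2100*1/2729 = -3667*1/256 - 2100/2729 = -3667/256 - 2100/2729 = -10544843/698624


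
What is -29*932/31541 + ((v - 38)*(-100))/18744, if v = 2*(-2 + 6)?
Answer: -17166243/24633521 ≈ -0.69687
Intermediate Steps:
v = 8 (v = 2*4 = 8)
-29*932/31541 + ((v - 38)*(-100))/18744 = -29*932/31541 + ((8 - 38)*(-100))/18744 = -27028*1/31541 - 30*(-100)*(1/18744) = -27028/31541 + 3000*(1/18744) = -27028/31541 + 125/781 = -17166243/24633521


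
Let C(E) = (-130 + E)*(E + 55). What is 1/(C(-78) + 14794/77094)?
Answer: 38547/184416245 ≈ 0.00020902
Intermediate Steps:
C(E) = (-130 + E)*(55 + E)
1/(C(-78) + 14794/77094) = 1/((-7150 + (-78)**2 - 75*(-78)) + 14794/77094) = 1/((-7150 + 6084 + 5850) + 14794*(1/77094)) = 1/(4784 + 7397/38547) = 1/(184416245/38547) = 38547/184416245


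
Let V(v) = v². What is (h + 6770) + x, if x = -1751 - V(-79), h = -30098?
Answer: -31320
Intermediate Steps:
x = -7992 (x = -1751 - 1*(-79)² = -1751 - 1*6241 = -1751 - 6241 = -7992)
(h + 6770) + x = (-30098 + 6770) - 7992 = -23328 - 7992 = -31320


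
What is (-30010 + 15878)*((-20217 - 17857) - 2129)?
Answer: 568148796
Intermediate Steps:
(-30010 + 15878)*((-20217 - 17857) - 2129) = -14132*(-38074 - 2129) = -14132*(-40203) = 568148796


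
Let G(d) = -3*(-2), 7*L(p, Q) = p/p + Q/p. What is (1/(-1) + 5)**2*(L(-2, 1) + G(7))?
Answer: 680/7 ≈ 97.143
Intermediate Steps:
L(p, Q) = 1/7 + Q/(7*p) (L(p, Q) = (p/p + Q/p)/7 = (1 + Q/p)/7 = 1/7 + Q/(7*p))
G(d) = 6
(1/(-1) + 5)**2*(L(-2, 1) + G(7)) = (1/(-1) + 5)**2*((1/7)*(1 - 2)/(-2) + 6) = (-1 + 5)**2*((1/7)*(-1/2)*(-1) + 6) = 4**2*(1/14 + 6) = 16*(85/14) = 680/7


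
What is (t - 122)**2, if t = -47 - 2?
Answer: 29241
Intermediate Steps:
t = -49
(t - 122)**2 = (-49 - 122)**2 = (-171)**2 = 29241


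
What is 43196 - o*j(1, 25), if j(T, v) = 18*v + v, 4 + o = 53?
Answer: 19921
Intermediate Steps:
o = 49 (o = -4 + 53 = 49)
j(T, v) = 19*v
43196 - o*j(1, 25) = 43196 - 49*19*25 = 43196 - 49*475 = 43196 - 1*23275 = 43196 - 23275 = 19921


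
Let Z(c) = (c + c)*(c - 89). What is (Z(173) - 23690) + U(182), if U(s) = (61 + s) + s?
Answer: 5799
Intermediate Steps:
Z(c) = 2*c*(-89 + c) (Z(c) = (2*c)*(-89 + c) = 2*c*(-89 + c))
U(s) = 61 + 2*s
(Z(173) - 23690) + U(182) = (2*173*(-89 + 173) - 23690) + (61 + 2*182) = (2*173*84 - 23690) + (61 + 364) = (29064 - 23690) + 425 = 5374 + 425 = 5799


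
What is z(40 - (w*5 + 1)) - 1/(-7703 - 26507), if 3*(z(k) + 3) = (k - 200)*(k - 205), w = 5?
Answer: 405012191/34210 ≈ 11839.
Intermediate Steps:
z(k) = -3 + (-205 + k)*(-200 + k)/3 (z(k) = -3 + ((k - 200)*(k - 205))/3 = -3 + ((-200 + k)*(-205 + k))/3 = -3 + ((-205 + k)*(-200 + k))/3 = -3 + (-205 + k)*(-200 + k)/3)
z(40 - (w*5 + 1)) - 1/(-7703 - 26507) = (40991/3 - 135*(40 - (5*5 + 1)) + (40 - (5*5 + 1))**2/3) - 1/(-7703 - 26507) = (40991/3 - 135*(40 - (25 + 1)) + (40 - (25 + 1))**2/3) - 1/(-34210) = (40991/3 - 135*(40 - 1*26) + (40 - 1*26)**2/3) - 1*(-1/34210) = (40991/3 - 135*(40 - 26) + (40 - 26)**2/3) + 1/34210 = (40991/3 - 135*14 + (1/3)*14**2) + 1/34210 = (40991/3 - 1890 + (1/3)*196) + 1/34210 = (40991/3 - 1890 + 196/3) + 1/34210 = 11839 + 1/34210 = 405012191/34210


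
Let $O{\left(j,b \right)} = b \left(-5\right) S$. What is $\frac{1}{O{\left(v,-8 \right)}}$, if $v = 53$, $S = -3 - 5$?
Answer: $- \frac{1}{320} \approx -0.003125$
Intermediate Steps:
$S = -8$
$O{\left(j,b \right)} = 40 b$ ($O{\left(j,b \right)} = b \left(-5\right) \left(-8\right) = - 5 b \left(-8\right) = 40 b$)
$\frac{1}{O{\left(v,-8 \right)}} = \frac{1}{40 \left(-8\right)} = \frac{1}{-320} = - \frac{1}{320}$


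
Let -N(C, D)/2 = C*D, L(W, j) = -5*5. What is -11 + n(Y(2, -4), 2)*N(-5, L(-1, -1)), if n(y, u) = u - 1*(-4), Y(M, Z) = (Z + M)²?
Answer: -1511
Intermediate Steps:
Y(M, Z) = (M + Z)²
L(W, j) = -25
n(y, u) = 4 + u (n(y, u) = u + 4 = 4 + u)
N(C, D) = -2*C*D
-11 + n(Y(2, -4), 2)*N(-5, L(-1, -1)) = -11 + (4 + 2)*(-2*(-5)*(-25)) = -11 + 6*(-250) = -11 - 1500 = -1511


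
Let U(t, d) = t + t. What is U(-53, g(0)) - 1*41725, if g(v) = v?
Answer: -41831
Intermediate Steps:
U(t, d) = 2*t
U(-53, g(0)) - 1*41725 = 2*(-53) - 1*41725 = -106 - 41725 = -41831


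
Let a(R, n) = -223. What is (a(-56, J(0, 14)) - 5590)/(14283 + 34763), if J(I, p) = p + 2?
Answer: -5813/49046 ≈ -0.11852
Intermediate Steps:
J(I, p) = 2 + p
(a(-56, J(0, 14)) - 5590)/(14283 + 34763) = (-223 - 5590)/(14283 + 34763) = -5813/49046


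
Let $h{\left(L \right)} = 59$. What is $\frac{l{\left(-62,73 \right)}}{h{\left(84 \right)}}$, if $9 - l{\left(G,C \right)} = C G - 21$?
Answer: $\frac{4556}{59} \approx 77.22$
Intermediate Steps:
$l{\left(G,C \right)} = 30 - C G$ ($l{\left(G,C \right)} = 9 - \left(C G - 21\right) = 9 - \left(-21 + C G\right) = 30 - C G$)
$\frac{l{\left(-62,73 \right)}}{h{\left(84 \right)}} = \frac{30 - 73 \left(-62\right)}{59} = \left(30 + 4526\right) \frac{1}{59} = 4556 \cdot \frac{1}{59} = \frac{4556}{59}$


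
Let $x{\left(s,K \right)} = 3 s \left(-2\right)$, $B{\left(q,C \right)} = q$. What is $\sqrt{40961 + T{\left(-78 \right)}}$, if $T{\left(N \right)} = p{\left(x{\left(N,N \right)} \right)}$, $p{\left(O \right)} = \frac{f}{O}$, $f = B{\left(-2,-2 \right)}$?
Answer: $\frac{\sqrt{249206698}}{78} \approx 202.39$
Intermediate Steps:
$f = -2$
$x{\left(s,K \right)} = - 6 s$
$p{\left(O \right)} = - \frac{2}{O}$
$T{\left(N \right)} = \frac{1}{3 N}$ ($T{\left(N \right)} = - \frac{2}{\left(-6\right) N} = - 2 \left(- \frac{1}{6 N}\right) = \frac{1}{3 N}$)
$\sqrt{40961 + T{\left(-78 \right)}} = \sqrt{40961 + \frac{1}{3 \left(-78\right)}} = \sqrt{40961 + \frac{1}{3} \left(- \frac{1}{78}\right)} = \sqrt{40961 - \frac{1}{234}} = \sqrt{\frac{9584873}{234}} = \frac{\sqrt{249206698}}{78}$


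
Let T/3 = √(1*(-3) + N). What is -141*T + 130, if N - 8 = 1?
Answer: 130 - 423*√6 ≈ -906.13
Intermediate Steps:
N = 9 (N = 8 + 1 = 9)
T = 3*√6 (T = 3*√(1*(-3) + 9) = 3*√(-3 + 9) = 3*√6 ≈ 7.3485)
-141*T + 130 = -423*√6 + 130 = 130 - 423*√6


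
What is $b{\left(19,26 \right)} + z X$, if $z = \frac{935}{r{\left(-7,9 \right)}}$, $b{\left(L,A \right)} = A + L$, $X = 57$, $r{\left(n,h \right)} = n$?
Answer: $- \frac{52980}{7} \approx -7568.6$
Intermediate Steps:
$z = - \frac{935}{7}$ ($z = \frac{935}{-7} = 935 \left(- \frac{1}{7}\right) = - \frac{935}{7} \approx -133.57$)
$b{\left(19,26 \right)} + z X = \left(26 + 19\right) - \frac{53295}{7} = 45 - \frac{53295}{7} = - \frac{52980}{7}$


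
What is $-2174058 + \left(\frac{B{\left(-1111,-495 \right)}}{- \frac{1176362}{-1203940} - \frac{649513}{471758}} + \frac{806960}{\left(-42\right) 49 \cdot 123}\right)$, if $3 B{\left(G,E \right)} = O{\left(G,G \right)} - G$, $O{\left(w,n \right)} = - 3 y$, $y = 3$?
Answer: $- \frac{41331524349954140012}{19003172588309} \approx -2.175 \cdot 10^{6}$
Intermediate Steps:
$O{\left(w,n \right)} = -9$ ($O{\left(w,n \right)} = \left(-3\right) 3 = -9$)
$B{\left(G,E \right)} = -3 - \frac{G}{3}$ ($B{\left(G,E \right)} = \frac{-9 - G}{3} = -3 - \frac{G}{3}$)
$-2174058 + \left(\frac{B{\left(-1111,-495 \right)}}{- \frac{1176362}{-1203940} - \frac{649513}{471758}} + \frac{806960}{\left(-42\right) 49 \cdot 123}\right) = -2174058 + \left(\frac{-3 - - \frac{1111}{3}}{- \frac{1176362}{-1203940} - \frac{649513}{471758}} + \frac{806960}{\left(-42\right) 49 \cdot 123}\right) = -2174058 + \left(\frac{-3 + \frac{1111}{3}}{\left(-1176362\right) \left(- \frac{1}{1203940}\right) - \frac{649513}{471758}} + \frac{806960}{\left(-2058\right) 123}\right) = -2174058 + \left(\frac{1102}{3 \left(\frac{588181}{601970} - \frac{649513}{471758}\right)} + \frac{806960}{-253134}\right) = -2174058 + \left(\frac{1102}{3 \left(- \frac{28377062103}{70996040815}\right)} + 806960 \left(- \frac{1}{253134}\right)\right) = -2174058 + \left(\frac{1102}{3} \left(- \frac{70996040815}{28377062103}\right) - \frac{57640}{18081}\right) = -2174058 - \frac{17524958960252090}{19003172588309} = - \frac{41331524349954140012}{19003172588309}$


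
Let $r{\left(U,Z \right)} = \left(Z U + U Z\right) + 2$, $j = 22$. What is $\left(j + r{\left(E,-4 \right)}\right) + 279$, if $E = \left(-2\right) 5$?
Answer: $383$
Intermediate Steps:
$E = -10$
$r{\left(U,Z \right)} = 2 + 2 U Z$ ($r{\left(U,Z \right)} = \left(U Z + U Z\right) + 2 = 2 U Z + 2 = 2 + 2 U Z$)
$\left(j + r{\left(E,-4 \right)}\right) + 279 = \left(22 + \left(2 + 2 \left(-10\right) \left(-4\right)\right)\right) + 279 = \left(22 + \left(2 + 80\right)\right) + 279 = \left(22 + 82\right) + 279 = 104 + 279 = 383$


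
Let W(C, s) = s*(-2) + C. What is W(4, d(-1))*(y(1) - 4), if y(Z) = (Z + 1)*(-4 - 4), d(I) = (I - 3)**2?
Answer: 560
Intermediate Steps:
d(I) = (-3 + I)**2
y(Z) = -8 - 8*Z (y(Z) = (1 + Z)*(-8) = -8 - 8*Z)
W(C, s) = C - 2*s (W(C, s) = -2*s + C = C - 2*s)
W(4, d(-1))*(y(1) - 4) = (4 - 2*(-3 - 1)**2)*((-8 - 8*1) - 4) = (4 - 2*(-4)**2)*((-8 - 8) - 4) = (4 - 2*16)*(-16 - 4) = (4 - 32)*(-20) = -28*(-20) = 560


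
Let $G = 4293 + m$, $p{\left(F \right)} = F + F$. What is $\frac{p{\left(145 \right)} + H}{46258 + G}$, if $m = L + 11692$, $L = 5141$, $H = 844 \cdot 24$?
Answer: $\frac{10273}{33692} \approx 0.30491$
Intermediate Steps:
$H = 20256$
$p{\left(F \right)} = 2 F$
$m = 16833$ ($m = 5141 + 11692 = 16833$)
$G = 21126$ ($G = 4293 + 16833 = 21126$)
$\frac{p{\left(145 \right)} + H}{46258 + G} = \frac{2 \cdot 145 + 20256}{46258 + 21126} = \frac{290 + 20256}{67384} = 20546 \cdot \frac{1}{67384} = \frac{10273}{33692}$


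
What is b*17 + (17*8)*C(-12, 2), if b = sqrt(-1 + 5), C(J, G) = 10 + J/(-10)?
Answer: 7786/5 ≈ 1557.2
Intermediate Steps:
C(J, G) = 10 - J/10 (C(J, G) = 10 + J*(-1/10) = 10 - J/10)
b = 2 (b = sqrt(4) = 2)
b*17 + (17*8)*C(-12, 2) = 2*17 + (17*8)*(10 - 1/10*(-12)) = 34 + 136*(10 + 6/5) = 34 + 136*(56/5) = 34 + 7616/5 = 7786/5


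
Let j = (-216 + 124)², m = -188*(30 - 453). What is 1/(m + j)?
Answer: 1/87988 ≈ 1.1365e-5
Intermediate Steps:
m = 79524 (m = -188*(-423) = 79524)
j = 8464 (j = (-92)² = 8464)
1/(m + j) = 1/(79524 + 8464) = 1/87988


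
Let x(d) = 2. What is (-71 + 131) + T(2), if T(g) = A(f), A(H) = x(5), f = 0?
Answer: 62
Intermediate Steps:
A(H) = 2
T(g) = 2
(-71 + 131) + T(2) = (-71 + 131) + 2 = 60 + 2 = 62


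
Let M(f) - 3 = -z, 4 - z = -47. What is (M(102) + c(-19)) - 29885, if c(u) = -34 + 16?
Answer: -29951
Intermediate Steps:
z = 51 (z = 4 - 1*(-47) = 4 + 47 = 51)
c(u) = -18
M(f) = -48 (M(f) = 3 - 1*51 = 3 - 51 = -48)
(M(102) + c(-19)) - 29885 = (-48 - 18) - 29885 = -66 - 29885 = -29951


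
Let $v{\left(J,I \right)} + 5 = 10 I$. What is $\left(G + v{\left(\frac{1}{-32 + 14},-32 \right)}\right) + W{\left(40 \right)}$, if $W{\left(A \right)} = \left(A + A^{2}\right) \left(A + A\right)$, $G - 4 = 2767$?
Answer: $133646$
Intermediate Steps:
$G = 2771$ ($G = 4 + 2767 = 2771$)
$W{\left(A \right)} = 2 A \left(A + A^{2}\right)$ ($W{\left(A \right)} = \left(A + A^{2}\right) 2 A = 2 A \left(A + A^{2}\right)$)
$v{\left(J,I \right)} = -5 + 10 I$
$\left(G + v{\left(\frac{1}{-32 + 14},-32 \right)}\right) + W{\left(40 \right)} = \left(2771 + \left(-5 + 10 \left(-32\right)\right)\right) + 2 \cdot 40^{2} \left(1 + 40\right) = \left(2771 - 325\right) + 2 \cdot 1600 \cdot 41 = \left(2771 - 325\right) + 131200 = 2446 + 131200 = 133646$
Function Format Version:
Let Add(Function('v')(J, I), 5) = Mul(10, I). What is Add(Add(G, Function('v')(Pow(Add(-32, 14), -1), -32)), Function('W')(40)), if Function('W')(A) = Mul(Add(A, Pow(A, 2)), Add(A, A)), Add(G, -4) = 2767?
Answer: 133646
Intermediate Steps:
G = 2771 (G = Add(4, 2767) = 2771)
Function('W')(A) = Mul(2, A, Add(A, Pow(A, 2))) (Function('W')(A) = Mul(Add(A, Pow(A, 2)), Mul(2, A)) = Mul(2, A, Add(A, Pow(A, 2))))
Function('v')(J, I) = Add(-5, Mul(10, I))
Add(Add(G, Function('v')(Pow(Add(-32, 14), -1), -32)), Function('W')(40)) = Add(Add(2771, Add(-5, Mul(10, -32))), Mul(2, Pow(40, 2), Add(1, 40))) = Add(Add(2771, Add(-5, -320)), Mul(2, 1600, 41)) = Add(Add(2771, -325), 131200) = Add(2446, 131200) = 133646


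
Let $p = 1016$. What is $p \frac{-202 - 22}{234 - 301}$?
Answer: $\frac{227584}{67} \approx 3396.8$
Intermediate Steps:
$p \frac{-202 - 22}{234 - 301} = 1016 \frac{-202 - 22}{234 - 301} = 1016 \left(- \frac{224}{-67}\right) = 1016 \left(\left(-224\right) \left(- \frac{1}{67}\right)\right) = 1016 \cdot \frac{224}{67} = \frac{227584}{67}$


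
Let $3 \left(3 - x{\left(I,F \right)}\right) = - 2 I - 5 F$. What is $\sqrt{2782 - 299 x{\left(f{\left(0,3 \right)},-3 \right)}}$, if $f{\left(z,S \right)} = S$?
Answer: $\sqrt{2782} \approx 52.745$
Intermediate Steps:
$x{\left(I,F \right)} = 3 + \frac{2 I}{3} + \frac{5 F}{3}$ ($x{\left(I,F \right)} = 3 - \frac{- 2 I - 5 F}{3} = 3 - \frac{- 5 F - 2 I}{3} = 3 + \left(\frac{2 I}{3} + \frac{5 F}{3}\right) = 3 + \frac{2 I}{3} + \frac{5 F}{3}$)
$\sqrt{2782 - 299 x{\left(f{\left(0,3 \right)},-3 \right)}} = \sqrt{2782 - 299 \left(3 + \frac{2}{3} \cdot 3 + \frac{5}{3} \left(-3\right)\right)} = \sqrt{2782 - 299 \left(3 + 2 - 5\right)} = \sqrt{2782 - 0} = \sqrt{2782 + 0} = \sqrt{2782}$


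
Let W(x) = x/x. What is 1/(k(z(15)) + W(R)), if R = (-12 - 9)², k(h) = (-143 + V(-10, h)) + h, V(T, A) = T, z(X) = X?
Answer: -1/137 ≈ -0.0072993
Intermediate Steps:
k(h) = -153 + h (k(h) = (-143 - 10) + h = -153 + h)
R = 441 (R = (-21)² = 441)
W(x) = 1
1/(k(z(15)) + W(R)) = 1/((-153 + 15) + 1) = 1/(-138 + 1) = 1/(-137) = -1/137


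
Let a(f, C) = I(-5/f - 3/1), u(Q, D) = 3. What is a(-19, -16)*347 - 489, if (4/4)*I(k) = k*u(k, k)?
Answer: -63423/19 ≈ -3338.1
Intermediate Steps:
I(k) = 3*k (I(k) = k*3 = 3*k)
a(f, C) = -9 - 15/f (a(f, C) = 3*(-5/f - 3/1) = 3*(-5/f - 3*1) = 3*(-5/f - 3) = 3*(-3 - 5/f) = -9 - 15/f)
a(-19, -16)*347 - 489 = (-9 - 15/(-19))*347 - 489 = (-9 - 15*(-1/19))*347 - 489 = (-9 + 15/19)*347 - 489 = -156/19*347 - 489 = -54132/19 - 489 = -63423/19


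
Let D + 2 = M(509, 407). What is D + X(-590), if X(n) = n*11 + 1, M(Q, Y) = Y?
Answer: -6084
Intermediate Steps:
D = 405 (D = -2 + 407 = 405)
X(n) = 1 + 11*n (X(n) = 11*n + 1 = 1 + 11*n)
D + X(-590) = 405 + (1 + 11*(-590)) = 405 + (1 - 6490) = 405 - 6489 = -6084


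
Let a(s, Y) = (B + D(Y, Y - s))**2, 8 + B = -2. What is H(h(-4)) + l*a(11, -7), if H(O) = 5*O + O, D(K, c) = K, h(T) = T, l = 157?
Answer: 45349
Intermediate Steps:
B = -10 (B = -8 - 2 = -10)
H(O) = 6*O
a(s, Y) = (-10 + Y)**2
H(h(-4)) + l*a(11, -7) = 6*(-4) + 157*(-10 - 7)**2 = -24 + 157*(-17)**2 = -24 + 157*289 = -24 + 45373 = 45349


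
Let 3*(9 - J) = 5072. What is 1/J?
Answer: -3/5045 ≈ -0.00059465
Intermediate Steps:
J = -5045/3 (J = 9 - ⅓*5072 = 9 - 5072/3 = -5045/3 ≈ -1681.7)
1/J = 1/(-5045/3) = -3/5045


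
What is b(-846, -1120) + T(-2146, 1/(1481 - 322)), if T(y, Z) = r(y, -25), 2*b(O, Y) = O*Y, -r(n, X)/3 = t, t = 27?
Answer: 473679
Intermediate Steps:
r(n, X) = -81 (r(n, X) = -3*27 = -81)
b(O, Y) = O*Y/2 (b(O, Y) = (O*Y)/2 = O*Y/2)
T(y, Z) = -81
b(-846, -1120) + T(-2146, 1/(1481 - 322)) = (½)*(-846)*(-1120) - 81 = 473760 - 81 = 473679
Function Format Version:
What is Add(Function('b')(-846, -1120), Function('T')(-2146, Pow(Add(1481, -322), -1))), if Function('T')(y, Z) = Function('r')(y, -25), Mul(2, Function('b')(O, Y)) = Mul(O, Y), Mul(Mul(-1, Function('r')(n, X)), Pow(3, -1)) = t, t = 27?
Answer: 473679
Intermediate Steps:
Function('r')(n, X) = -81 (Function('r')(n, X) = Mul(-3, 27) = -81)
Function('b')(O, Y) = Mul(Rational(1, 2), O, Y) (Function('b')(O, Y) = Mul(Rational(1, 2), Mul(O, Y)) = Mul(Rational(1, 2), O, Y))
Function('T')(y, Z) = -81
Add(Function('b')(-846, -1120), Function('T')(-2146, Pow(Add(1481, -322), -1))) = Add(Mul(Rational(1, 2), -846, -1120), -81) = Add(473760, -81) = 473679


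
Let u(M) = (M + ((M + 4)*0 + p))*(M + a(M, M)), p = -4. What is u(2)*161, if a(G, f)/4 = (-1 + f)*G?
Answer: -3220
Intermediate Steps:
a(G, f) = 4*G*(-1 + f) (a(G, f) = 4*((-1 + f)*G) = 4*(G*(-1 + f)) = 4*G*(-1 + f))
u(M) = (-4 + M)*(M + 4*M*(-1 + M)) (u(M) = (M + ((M + 4)*0 - 4))*(M + 4*M*(-1 + M)) = (M + ((4 + M)*0 - 4))*(M + 4*M*(-1 + M)) = (M + (0 - 4))*(M + 4*M*(-1 + M)) = (M - 4)*(M + 4*M*(-1 + M)) = (-4 + M)*(M + 4*M*(-1 + M)))
u(2)*161 = (2*(12 - 19*2 + 4*2**2))*161 = (2*(12 - 38 + 4*4))*161 = (2*(12 - 38 + 16))*161 = (2*(-10))*161 = -20*161 = -3220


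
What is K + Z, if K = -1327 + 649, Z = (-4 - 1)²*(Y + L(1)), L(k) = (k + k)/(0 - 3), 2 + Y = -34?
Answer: -4784/3 ≈ -1594.7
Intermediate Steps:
Y = -36 (Y = -2 - 34 = -36)
L(k) = -2*k/3 (L(k) = (2*k)/(-3) = (2*k)*(-⅓) = -2*k/3)
Z = -2750/3 (Z = (-4 - 1)²*(-36 - ⅔*1) = (-5)²*(-36 - ⅔) = 25*(-110/3) = -2750/3 ≈ -916.67)
K = -678
K + Z = -678 - 2750/3 = -4784/3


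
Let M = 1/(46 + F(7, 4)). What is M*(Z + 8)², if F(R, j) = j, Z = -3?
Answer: ½ ≈ 0.50000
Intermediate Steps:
M = 1/50 (M = 1/(46 + 4) = 1/50 ≈ 0.020000)
M*(Z + 8)² = (-3 + 8)²/50 = (1/50)*5² = (1/50)*25 = ½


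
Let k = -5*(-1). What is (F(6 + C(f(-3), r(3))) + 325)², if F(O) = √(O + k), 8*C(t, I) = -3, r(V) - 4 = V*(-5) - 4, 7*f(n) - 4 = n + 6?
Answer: (1300 + √170)²/16 ≈ 1.0775e+5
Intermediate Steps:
f(n) = 10/7 + n/7 (f(n) = 4/7 + (n + 6)/7 = 4/7 + (6 + n)/7 = 4/7 + (6/7 + n/7) = 10/7 + n/7)
r(V) = -5*V (r(V) = 4 + (V*(-5) - 4) = 4 + (-5*V - 4) = 4 + (-4 - 5*V) = -5*V)
C(t, I) = -3/8 (C(t, I) = (⅛)*(-3) = -3/8)
k = 5
F(O) = √(5 + O) (F(O) = √(O + 5) = √(5 + O))
(F(6 + C(f(-3), r(3))) + 325)² = (√(5 + (6 - 3/8)) + 325)² = (√(5 + 45/8) + 325)² = (√(85/8) + 325)² = (√170/4 + 325)² = (325 + √170/4)²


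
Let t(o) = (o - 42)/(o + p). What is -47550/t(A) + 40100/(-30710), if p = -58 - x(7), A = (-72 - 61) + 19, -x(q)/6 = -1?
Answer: -2166105205/39923 ≈ -54257.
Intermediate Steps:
x(q) = 6 (x(q) = -6*(-1) = 6)
A = -114 (A = -133 + 19 = -114)
p = -64 (p = -58 - 1*6 = -58 - 6 = -64)
t(o) = (-42 + o)/(-64 + o) (t(o) = (o - 42)/(o - 64) = (-42 + o)/(-64 + o))
-47550/t(A) + 40100/(-30710) = -47550*(-64 - 114)/(-42 - 114) + 40100/(-30710) = -47550/(-156/(-178)) + 40100*(-1/30710) = -47550/((-1/178*(-156))) - 4010/3071 = -47550/78/89 - 4010/3071 = -47550*89/78 - 4010/3071 = -705325/13 - 4010/3071 = -2166105205/39923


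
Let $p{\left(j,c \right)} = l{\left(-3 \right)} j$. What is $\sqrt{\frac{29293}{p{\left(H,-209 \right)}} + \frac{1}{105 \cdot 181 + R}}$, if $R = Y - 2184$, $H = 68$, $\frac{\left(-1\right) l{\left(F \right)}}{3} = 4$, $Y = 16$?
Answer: $\frac{5 i \sqrt{16940363471079}}{3434748} \approx 5.9915 i$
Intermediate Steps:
$l{\left(F \right)} = -12$ ($l{\left(F \right)} = \left(-3\right) 4 = -12$)
$R = -2168$ ($R = 16 - 2184 = -2168$)
$p{\left(j,c \right)} = - 12 j$
$\sqrt{\frac{29293}{p{\left(H,-209 \right)}} + \frac{1}{105 \cdot 181 + R}} = \sqrt{\frac{29293}{\left(-12\right) 68} + \frac{1}{105 \cdot 181 - 2168}} = \sqrt{\frac{29293}{-816} + \frac{1}{19005 - 2168}} = \sqrt{29293 \left(- \frac{1}{816}\right) + \frac{1}{16837}} = \sqrt{- \frac{29293}{816} + \frac{1}{16837}} = \sqrt{- \frac{493205425}{13738992}} = \frac{5 i \sqrt{16940363471079}}{3434748}$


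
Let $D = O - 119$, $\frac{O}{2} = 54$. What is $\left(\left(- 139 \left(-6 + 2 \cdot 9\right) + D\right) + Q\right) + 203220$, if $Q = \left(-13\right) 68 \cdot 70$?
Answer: $139661$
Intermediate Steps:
$O = 108$ ($O = 2 \cdot 54 = 108$)
$D = -11$ ($D = 108 - 119 = -11$)
$Q = -61880$ ($Q = \left(-884\right) 70 = -61880$)
$\left(\left(- 139 \left(-6 + 2 \cdot 9\right) + D\right) + Q\right) + 203220 = \left(\left(- 139 \left(-6 + 2 \cdot 9\right) - 11\right) - 61880\right) + 203220 = \left(\left(- 139 \left(-6 + 18\right) - 11\right) - 61880\right) + 203220 = \left(\left(\left(-139\right) 12 - 11\right) - 61880\right) + 203220 = \left(\left(-1668 - 11\right) - 61880\right) + 203220 = \left(-1679 - 61880\right) + 203220 = -63559 + 203220 = 139661$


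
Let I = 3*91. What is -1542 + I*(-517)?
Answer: -142683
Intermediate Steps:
I = 273
-1542 + I*(-517) = -1542 + 273*(-517) = -1542 - 141141 = -142683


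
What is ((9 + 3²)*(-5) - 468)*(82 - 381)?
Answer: 166842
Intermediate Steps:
((9 + 3²)*(-5) - 468)*(82 - 381) = ((9 + 9)*(-5) - 468)*(-299) = (18*(-5) - 468)*(-299) = (-90 - 468)*(-299) = -558*(-299) = 166842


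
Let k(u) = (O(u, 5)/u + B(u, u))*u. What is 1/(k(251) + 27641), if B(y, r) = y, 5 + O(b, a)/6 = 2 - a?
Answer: 1/90594 ≈ 1.1038e-5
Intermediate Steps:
O(b, a) = -18 - 6*a (O(b, a) = -30 + 6*(2 - a) = -30 + (12 - 6*a) = -18 - 6*a)
k(u) = u*(u - 48/u) (k(u) = ((-18 - 6*5)/u + u)*u = ((-18 - 30)/u + u)*u = (-48/u + u)*u = (u - 48/u)*u = u*(u - 48/u))
1/(k(251) + 27641) = 1/((-48 + 251²) + 27641) = 1/((-48 + 63001) + 27641) = 1/(62953 + 27641) = 1/90594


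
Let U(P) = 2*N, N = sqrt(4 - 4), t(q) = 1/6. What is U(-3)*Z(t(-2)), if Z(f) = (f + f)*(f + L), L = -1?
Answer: 0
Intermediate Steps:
t(q) = 1/6
Z(f) = 2*f*(-1 + f) (Z(f) = (f + f)*(f - 1) = (2*f)*(-1 + f) = 2*f*(-1 + f))
N = 0 (N = sqrt(0) = 0)
U(P) = 0 (U(P) = 2*0 = 0)
U(-3)*Z(t(-2)) = 0*(2*(1/6)*(-1 + 1/6)) = 0*(2*(1/6)*(-5/6)) = 0*(-5/18) = 0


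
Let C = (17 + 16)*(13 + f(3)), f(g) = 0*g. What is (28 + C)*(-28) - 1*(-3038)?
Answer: -9758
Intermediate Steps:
f(g) = 0
C = 429 (C = (17 + 16)*(13 + 0) = 33*13 = 429)
(28 + C)*(-28) - 1*(-3038) = (28 + 429)*(-28) - 1*(-3038) = 457*(-28) + 3038 = -12796 + 3038 = -9758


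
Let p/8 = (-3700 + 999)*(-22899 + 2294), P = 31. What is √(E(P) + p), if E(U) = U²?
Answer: √445233801 ≈ 21101.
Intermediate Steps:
p = 445232840 (p = 8*((-3700 + 999)*(-22899 + 2294)) = 8*(-2701*(-20605)) = 8*55654105 = 445232840)
√(E(P) + p) = √(31² + 445232840) = √(961 + 445232840) = √445233801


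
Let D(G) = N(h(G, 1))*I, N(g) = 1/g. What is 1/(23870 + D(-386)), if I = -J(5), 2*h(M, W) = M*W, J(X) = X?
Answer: 193/4606915 ≈ 4.1894e-5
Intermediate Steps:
h(M, W) = M*W/2 (h(M, W) = (M*W)/2 = M*W/2)
I = -5 (I = -1*5 = -5)
D(G) = -10/G (D(G) = -5/((½)*G*1) = -5/(G/2) = (2/G)*(-5) = -10/G)
1/(23870 + D(-386)) = 1/(23870 - 10/(-386)) = 1/(23870 - 10*(-1/386)) = 1/(23870 + 5/193) = 1/(4606915/193) = 193/4606915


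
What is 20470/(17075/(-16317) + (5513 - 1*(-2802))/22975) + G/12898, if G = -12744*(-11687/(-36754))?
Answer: -3954188743410129993/132231065836477 ≈ -29904.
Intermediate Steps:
G = -74469564/18377 (G = -12744*(-11687*(-1/36754)) = -12744/(1/(11687/36754)) = -12744/36754/11687 = -12744*11687/36754 = -74469564/18377 ≈ -4052.3)
20470/(17075/(-16317) + (5513 - 1*(-2802))/22975) + G/12898 = 20470/(17075/(-16317) + (5513 - 1*(-2802))/22975) - 74469564/18377/12898 = 20470/(17075*(-1/16317) + (5513 + 2802)*(1/22975)) - 74469564/18377*1/12898 = 20470/(-17075/16317 + 8315*(1/22975)) - 37234782/118513273 = 20470/(-17075/16317 + 1663/4595) - 37234782/118513273 = 20470/(-51324454/74976615) - 37234782/118513273 = 20470*(-74976615/51324454) - 37234782/118513273 = -33364593675/1115749 - 37234782/118513273 = -3954188743410129993/132231065836477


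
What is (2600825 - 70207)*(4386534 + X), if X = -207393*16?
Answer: 2703322556028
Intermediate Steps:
X = -3318288
(2600825 - 70207)*(4386534 + X) = (2600825 - 70207)*(4386534 - 3318288) = 2530618*1068246 = 2703322556028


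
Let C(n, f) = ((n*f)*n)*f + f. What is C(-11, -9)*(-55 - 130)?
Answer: -1811520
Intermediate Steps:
C(n, f) = f + f²*n² (C(n, f) = ((f*n)*n)*f + f = (f*n²)*f + f = f²*n² + f = f + f²*n²)
C(-11, -9)*(-55 - 130) = (-9*(1 - 9*(-11)²))*(-55 - 130) = -9*(1 - 9*121)*(-185) = -9*(1 - 1089)*(-185) = -9*(-1088)*(-185) = 9792*(-185) = -1811520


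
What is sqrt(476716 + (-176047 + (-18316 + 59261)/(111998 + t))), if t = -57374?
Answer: sqrt(56070799945014)/13656 ≈ 548.33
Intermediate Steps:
sqrt(476716 + (-176047 + (-18316 + 59261)/(111998 + t))) = sqrt(476716 + (-176047 + (-18316 + 59261)/(111998 - 57374))) = sqrt(476716 + (-176047 + 40945/54624)) = sqrt(476716 - 9616350383/54624) = sqrt(16423784401/54624) = sqrt(56070799945014)/13656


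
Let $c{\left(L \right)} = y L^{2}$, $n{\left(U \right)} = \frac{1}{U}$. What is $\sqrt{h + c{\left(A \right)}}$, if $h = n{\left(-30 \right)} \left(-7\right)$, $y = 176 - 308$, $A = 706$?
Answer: $\frac{i \sqrt{59214196590}}{30} \approx 8111.3 i$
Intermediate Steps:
$y = -132$ ($y = 176 - 308 = -132$)
$c{\left(L \right)} = - 132 L^{2}$
$h = \frac{7}{30}$ ($h = \frac{1}{-30} \left(-7\right) = \left(- \frac{1}{30}\right) \left(-7\right) = \frac{7}{30} \approx 0.23333$)
$\sqrt{h + c{\left(A \right)}} = \sqrt{\frac{7}{30} - 132 \cdot 706^{2}} = \sqrt{\frac{7}{30} - 65793552} = \sqrt{- \frac{1973806553}{30}} = \frac{i \sqrt{59214196590}}{30}$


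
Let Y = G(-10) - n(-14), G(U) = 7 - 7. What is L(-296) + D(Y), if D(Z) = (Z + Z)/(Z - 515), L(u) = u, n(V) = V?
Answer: -148324/501 ≈ -296.06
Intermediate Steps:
G(U) = 0
Y = 14 (Y = 0 - 1*(-14) = 0 + 14 = 14)
D(Z) = 2*Z/(-515 + Z) (D(Z) = (2*Z)/(-515 + Z) = 2*Z/(-515 + Z))
L(-296) + D(Y) = -296 + 2*14/(-515 + 14) = -296 + 2*14/(-501) = -296 + 2*14*(-1/501) = -296 - 28/501 = -148324/501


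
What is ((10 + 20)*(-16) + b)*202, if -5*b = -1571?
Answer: -167458/5 ≈ -33492.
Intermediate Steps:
b = 1571/5 (b = -⅕*(-1571) = 1571/5 ≈ 314.20)
((10 + 20)*(-16) + b)*202 = ((10 + 20)*(-16) + 1571/5)*202 = (30*(-16) + 1571/5)*202 = (-480 + 1571/5)*202 = -829/5*202 = -167458/5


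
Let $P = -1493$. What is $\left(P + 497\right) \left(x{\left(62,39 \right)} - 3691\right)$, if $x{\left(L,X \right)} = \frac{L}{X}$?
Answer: $\frac{47770484}{13} \approx 3.6747 \cdot 10^{6}$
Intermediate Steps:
$\left(P + 497\right) \left(x{\left(62,39 \right)} - 3691\right) = \left(-1493 + 497\right) \left(\frac{62}{39} - 3691\right) = - 996 \left(62 \cdot \frac{1}{39} - 3691\right) = - 996 \left(\frac{62}{39} - 3691\right) = \left(-996\right) \left(- \frac{143887}{39}\right) = \frac{47770484}{13}$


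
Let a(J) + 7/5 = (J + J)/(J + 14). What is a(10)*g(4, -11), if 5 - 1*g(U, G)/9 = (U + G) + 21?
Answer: 459/10 ≈ 45.900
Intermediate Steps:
a(J) = -7/5 + 2*J/(14 + J) (a(J) = -7/5 + (J + J)/(J + 14) = -7/5 + (2*J)/(14 + J) = -7/5 + 2*J/(14 + J))
g(U, G) = -144 - 9*G - 9*U (g(U, G) = 45 - 9*((U + G) + 21) = 45 - 9*((G + U) + 21) = 45 - 9*(21 + G + U) = 45 + (-189 - 9*G - 9*U) = -144 - 9*G - 9*U)
a(10)*g(4, -11) = ((-98 + 3*10)/(5*(14 + 10)))*(-144 - 9*(-11) - 9*4) = ((1/5)*(-98 + 30)/24)*(-144 + 99 - 36) = ((1/5)*(1/24)*(-68))*(-81) = -17/30*(-81) = 459/10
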